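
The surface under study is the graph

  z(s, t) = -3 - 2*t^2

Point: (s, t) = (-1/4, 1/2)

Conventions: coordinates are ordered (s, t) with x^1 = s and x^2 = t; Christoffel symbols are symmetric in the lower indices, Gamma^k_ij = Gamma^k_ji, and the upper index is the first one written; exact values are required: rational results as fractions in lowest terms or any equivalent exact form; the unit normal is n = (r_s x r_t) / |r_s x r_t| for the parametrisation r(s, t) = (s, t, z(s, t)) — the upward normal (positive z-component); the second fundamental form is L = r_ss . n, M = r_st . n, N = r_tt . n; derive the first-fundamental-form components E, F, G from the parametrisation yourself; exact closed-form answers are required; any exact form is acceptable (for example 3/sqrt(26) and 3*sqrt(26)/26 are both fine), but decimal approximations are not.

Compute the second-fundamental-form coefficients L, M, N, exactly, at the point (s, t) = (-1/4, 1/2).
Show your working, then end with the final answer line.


z_s = 0, z_t = -2, z_ss = 0, z_st = 0, z_tt = -4
E = 1, F = 0, G = 5; answer radicand W^2 = 5
unnormalised second-form numerators: l = 0, m = 0, n = -4; L = l/sqrt(5), and similarly M = m/sqrt(W^2), N = n/sqrt(W^2)

Answer: L = 0, M = 0, N = -4*sqrt(5)/5


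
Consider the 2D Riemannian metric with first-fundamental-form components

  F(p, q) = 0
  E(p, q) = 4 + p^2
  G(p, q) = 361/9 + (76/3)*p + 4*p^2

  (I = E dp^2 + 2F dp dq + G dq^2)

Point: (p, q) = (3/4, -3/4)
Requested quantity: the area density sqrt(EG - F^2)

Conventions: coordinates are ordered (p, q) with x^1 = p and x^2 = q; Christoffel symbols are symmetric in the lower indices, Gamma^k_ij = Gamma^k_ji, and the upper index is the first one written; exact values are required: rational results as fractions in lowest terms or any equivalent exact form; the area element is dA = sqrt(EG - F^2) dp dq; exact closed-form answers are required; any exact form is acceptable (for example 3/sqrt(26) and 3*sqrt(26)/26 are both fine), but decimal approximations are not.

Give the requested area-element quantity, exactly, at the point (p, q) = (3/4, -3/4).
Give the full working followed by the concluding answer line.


E = 73/16, F = 0, G = 2209/36; EG - F^2 = 161257/576

Answer: sqrt(EG - F^2) = 47*sqrt(73)/24


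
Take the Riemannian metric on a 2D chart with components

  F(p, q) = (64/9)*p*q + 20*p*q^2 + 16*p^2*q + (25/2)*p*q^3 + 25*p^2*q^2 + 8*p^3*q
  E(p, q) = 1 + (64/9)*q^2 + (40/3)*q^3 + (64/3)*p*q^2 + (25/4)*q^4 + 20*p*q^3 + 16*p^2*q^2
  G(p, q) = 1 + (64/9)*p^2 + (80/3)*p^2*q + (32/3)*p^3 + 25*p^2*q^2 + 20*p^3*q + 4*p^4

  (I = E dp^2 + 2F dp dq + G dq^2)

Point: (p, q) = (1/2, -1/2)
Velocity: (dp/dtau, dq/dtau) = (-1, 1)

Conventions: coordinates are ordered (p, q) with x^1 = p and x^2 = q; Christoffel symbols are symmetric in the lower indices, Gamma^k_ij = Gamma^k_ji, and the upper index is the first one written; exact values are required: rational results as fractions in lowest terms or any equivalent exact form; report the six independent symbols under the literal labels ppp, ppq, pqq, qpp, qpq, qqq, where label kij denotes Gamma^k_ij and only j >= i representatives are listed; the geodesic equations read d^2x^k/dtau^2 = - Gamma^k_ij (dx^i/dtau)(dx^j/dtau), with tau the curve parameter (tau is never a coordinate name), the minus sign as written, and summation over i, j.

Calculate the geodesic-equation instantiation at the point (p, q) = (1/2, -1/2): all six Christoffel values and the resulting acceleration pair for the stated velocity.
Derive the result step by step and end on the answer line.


E = 2257/576, F = -287/288, G = 193/144 at the point
E_p = 41/6, E_q = -533/72, F_p = -701/144, F_q = -433/144, G_p = 91/36, G_q = 35/12
EG - F^2 = 2453/576;  g^inv = (576/2453) * [[193/144, 287/288], [287/288, 2257/576]]
first-kind symbols [ij,l] = (1/2)(d_i g_jl + d_j g_il - d_l g_ij): [pp,p] = E_p/2 = 41/12, [pp,q] = F_p - E_q/2 = -7/6, [pq,p] = E_q/2 = -533/144, [pq,q] = G_p/2 = 91/72, [qq,p] = F_q - G_p/2 = -205/48, [qq,q] = G_q/2 = 35/24
Gamma^p_ij = (G*[ij,p] - F*[ij,q])/(EG - F^2), Gamma^q_ij = (E*[ij,q] - F*[ij,p])/(EG - F^2)
Gamma_ppp = 1968/2453, Gamma_ppq = -2132/2453, Gamma_pqq = -2460/2453, Gamma_qpp = -672/2453, Gamma_qpq = 728/2453, Gamma_qqq = 840/2453
d^2p/dtau^2 = -(Gamma_ppp*(-1)^2 + 2*Gamma_ppq*(-1)*(1) + Gamma_pqq*(1)^2) = -3772/2453
d^2q/dtau^2 = -(Gamma_qpp*(-1)^2 + 2*Gamma_qpq*(-1)*(1) + Gamma_qqq*(1)^2) = 1288/2453

Answer: Gamma_ppp = 1968/2453, Gamma_ppq = -2132/2453, Gamma_pqq = -2460/2453, Gamma_qpp = -672/2453, Gamma_qpq = 728/2453, Gamma_qqq = 840/2453; accelerations (d^2p/dtau^2, d^2q/dtau^2) = (-3772/2453, 1288/2453)


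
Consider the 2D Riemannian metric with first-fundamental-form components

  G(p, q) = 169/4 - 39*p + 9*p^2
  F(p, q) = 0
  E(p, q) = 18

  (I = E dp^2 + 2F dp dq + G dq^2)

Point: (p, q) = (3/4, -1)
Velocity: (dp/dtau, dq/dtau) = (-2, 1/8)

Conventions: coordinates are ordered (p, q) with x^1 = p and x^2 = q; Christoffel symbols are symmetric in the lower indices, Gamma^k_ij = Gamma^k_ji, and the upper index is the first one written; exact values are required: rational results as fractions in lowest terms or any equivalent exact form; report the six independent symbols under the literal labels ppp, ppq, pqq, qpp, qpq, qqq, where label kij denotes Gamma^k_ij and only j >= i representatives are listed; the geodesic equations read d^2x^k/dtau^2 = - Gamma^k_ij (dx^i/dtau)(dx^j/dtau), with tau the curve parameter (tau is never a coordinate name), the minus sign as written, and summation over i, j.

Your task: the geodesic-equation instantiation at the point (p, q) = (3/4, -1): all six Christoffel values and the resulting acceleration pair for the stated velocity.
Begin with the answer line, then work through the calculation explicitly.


Answer: Gamma_ppp = 0, Gamma_ppq = 0, Gamma_pqq = 17/24, Gamma_qpp = 0, Gamma_qpq = -12/17, Gamma_qqq = 0; accelerations (d^2p/dtau^2, d^2q/dtau^2) = (-17/1536, -6/17)

E = 18, F = 0, G = 289/16 at the point
E_p = 0, E_q = 0, F_p = 0, F_q = 0, G_p = -51/2, G_q = 0
EG - F^2 = 2601/8;  g^inv = (8/2601) * [[289/16, 0], [0, 18]]
first-kind symbols [ij,l] = (1/2)(d_i g_jl + d_j g_il - d_l g_ij): [pp,p] = E_p/2 = 0, [pp,q] = F_p - E_q/2 = 0, [pq,p] = E_q/2 = 0, [pq,q] = G_p/2 = -51/4, [qq,p] = F_q - G_p/2 = 51/4, [qq,q] = G_q/2 = 0
Gamma^p_ij = (G*[ij,p] - F*[ij,q])/(EG - F^2), Gamma^q_ij = (E*[ij,q] - F*[ij,p])/(EG - F^2)
Gamma_ppp = 0, Gamma_ppq = 0, Gamma_pqq = 17/24, Gamma_qpp = 0, Gamma_qpq = -12/17, Gamma_qqq = 0
d^2p/dtau^2 = -(Gamma_ppp*(-2)^2 + 2*Gamma_ppq*(-2)*(1/8) + Gamma_pqq*(1/8)^2) = -17/1536
d^2q/dtau^2 = -(Gamma_qpp*(-2)^2 + 2*Gamma_qpq*(-2)*(1/8) + Gamma_qqq*(1/8)^2) = -6/17


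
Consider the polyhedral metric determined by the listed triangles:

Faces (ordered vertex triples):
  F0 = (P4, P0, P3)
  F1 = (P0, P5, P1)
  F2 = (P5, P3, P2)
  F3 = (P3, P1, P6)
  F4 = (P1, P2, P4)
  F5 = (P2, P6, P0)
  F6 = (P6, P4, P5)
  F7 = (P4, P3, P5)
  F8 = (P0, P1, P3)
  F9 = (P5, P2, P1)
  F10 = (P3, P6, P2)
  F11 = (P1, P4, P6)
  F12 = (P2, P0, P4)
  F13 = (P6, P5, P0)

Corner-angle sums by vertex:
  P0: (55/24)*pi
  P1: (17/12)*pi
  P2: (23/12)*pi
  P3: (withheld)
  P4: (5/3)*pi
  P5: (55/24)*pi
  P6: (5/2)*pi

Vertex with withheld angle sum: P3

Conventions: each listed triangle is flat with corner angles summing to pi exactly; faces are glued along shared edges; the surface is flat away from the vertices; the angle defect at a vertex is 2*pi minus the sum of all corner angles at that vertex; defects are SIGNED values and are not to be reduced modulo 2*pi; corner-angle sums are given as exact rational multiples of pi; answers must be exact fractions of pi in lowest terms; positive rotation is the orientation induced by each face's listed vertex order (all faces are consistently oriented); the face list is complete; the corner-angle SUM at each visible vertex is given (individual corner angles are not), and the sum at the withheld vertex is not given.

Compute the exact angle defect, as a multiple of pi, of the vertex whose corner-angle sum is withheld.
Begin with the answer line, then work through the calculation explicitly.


Answer: defect(P3) = pi/12

V = 7, E = 21, F = 14; chi = V - E + F = 0
Gauss-Bonnet: total defect = 2*pi*chi = 0; visible defects sum to -pi/12


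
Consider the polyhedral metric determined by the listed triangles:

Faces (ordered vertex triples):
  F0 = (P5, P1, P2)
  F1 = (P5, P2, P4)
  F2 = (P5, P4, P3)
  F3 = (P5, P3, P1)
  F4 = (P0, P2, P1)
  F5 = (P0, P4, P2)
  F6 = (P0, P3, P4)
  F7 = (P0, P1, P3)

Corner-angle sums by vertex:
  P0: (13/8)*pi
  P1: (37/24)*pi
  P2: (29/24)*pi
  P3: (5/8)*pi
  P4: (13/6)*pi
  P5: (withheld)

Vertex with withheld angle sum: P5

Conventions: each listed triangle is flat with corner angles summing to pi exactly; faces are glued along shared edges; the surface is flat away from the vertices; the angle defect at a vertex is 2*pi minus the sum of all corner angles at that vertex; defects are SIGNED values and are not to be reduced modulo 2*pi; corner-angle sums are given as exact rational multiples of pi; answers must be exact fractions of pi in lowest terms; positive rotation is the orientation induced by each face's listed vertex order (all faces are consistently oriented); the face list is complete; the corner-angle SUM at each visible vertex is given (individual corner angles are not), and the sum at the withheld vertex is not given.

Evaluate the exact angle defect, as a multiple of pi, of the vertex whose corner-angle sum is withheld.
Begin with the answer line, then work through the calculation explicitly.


Answer: defect(P5) = (7/6)*pi

V = 6, E = 12, F = 8; chi = V - E + F = 2
Gauss-Bonnet: total defect = 2*pi*chi = 4*pi; visible defects sum to (17/6)*pi


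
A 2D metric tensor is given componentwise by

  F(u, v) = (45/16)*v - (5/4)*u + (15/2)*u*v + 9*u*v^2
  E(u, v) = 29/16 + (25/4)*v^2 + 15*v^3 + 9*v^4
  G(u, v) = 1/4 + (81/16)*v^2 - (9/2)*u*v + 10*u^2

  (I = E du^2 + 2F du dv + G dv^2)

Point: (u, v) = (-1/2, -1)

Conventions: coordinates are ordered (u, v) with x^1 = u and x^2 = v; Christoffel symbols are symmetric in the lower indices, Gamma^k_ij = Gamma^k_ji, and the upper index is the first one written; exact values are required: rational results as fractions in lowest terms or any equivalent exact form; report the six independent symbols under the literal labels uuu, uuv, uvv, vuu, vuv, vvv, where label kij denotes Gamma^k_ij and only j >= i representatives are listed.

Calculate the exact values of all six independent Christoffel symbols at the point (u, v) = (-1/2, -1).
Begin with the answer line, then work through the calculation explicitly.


Answer: Gamma_uuu = 188/91, Gamma_uuv = -570/91, Gamma_uvv = 3109/182, Gamma_vuu = 132/91, Gamma_vuv = -346/91, Gamma_vvv = 1513/182

E = 33/16, F = -47/16, G = 89/16 at the point
E_u = 0, E_v = -7/2, F_u = 1/4, F_v = 129/16, G_u = -11/2, G_v = -63/8
EG - F^2 = 91/32;  g^inv = (32/91) * [[89/16, 47/16], [47/16, 33/16]]
first-kind symbols [ij,l] = (1/2)(d_i g_jl + d_j g_il - d_l g_ij): [uu,u] = E_u/2 = 0, [uu,v] = F_u - E_v/2 = 2, [uv,u] = E_v/2 = -7/4, [uv,v] = G_u/2 = -11/4, [vv,u] = F_v - G_u/2 = 173/16, [vv,v] = G_v/2 = -63/16
Gamma^u_ij = (G*[ij,u] - F*[ij,v])/(EG - F^2), Gamma^v_ij = (E*[ij,v] - F*[ij,u])/(EG - F^2)


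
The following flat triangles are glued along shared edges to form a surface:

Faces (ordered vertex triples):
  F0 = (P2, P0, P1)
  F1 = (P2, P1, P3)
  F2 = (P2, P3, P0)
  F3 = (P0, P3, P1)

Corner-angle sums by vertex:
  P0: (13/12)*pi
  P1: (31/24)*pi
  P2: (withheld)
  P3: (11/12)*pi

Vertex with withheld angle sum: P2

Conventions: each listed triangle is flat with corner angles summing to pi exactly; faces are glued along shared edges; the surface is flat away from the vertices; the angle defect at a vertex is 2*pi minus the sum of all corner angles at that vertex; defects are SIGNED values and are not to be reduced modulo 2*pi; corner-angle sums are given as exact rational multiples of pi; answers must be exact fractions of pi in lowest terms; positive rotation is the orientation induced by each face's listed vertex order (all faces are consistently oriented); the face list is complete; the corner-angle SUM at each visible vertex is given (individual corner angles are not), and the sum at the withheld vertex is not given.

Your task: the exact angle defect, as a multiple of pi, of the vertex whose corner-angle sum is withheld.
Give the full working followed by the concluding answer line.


V = 4, E = 6, F = 4; chi = V - E + F = 2
Gauss-Bonnet: total defect = 2*pi*chi = 4*pi; visible defects sum to (65/24)*pi

Answer: defect(P2) = (31/24)*pi


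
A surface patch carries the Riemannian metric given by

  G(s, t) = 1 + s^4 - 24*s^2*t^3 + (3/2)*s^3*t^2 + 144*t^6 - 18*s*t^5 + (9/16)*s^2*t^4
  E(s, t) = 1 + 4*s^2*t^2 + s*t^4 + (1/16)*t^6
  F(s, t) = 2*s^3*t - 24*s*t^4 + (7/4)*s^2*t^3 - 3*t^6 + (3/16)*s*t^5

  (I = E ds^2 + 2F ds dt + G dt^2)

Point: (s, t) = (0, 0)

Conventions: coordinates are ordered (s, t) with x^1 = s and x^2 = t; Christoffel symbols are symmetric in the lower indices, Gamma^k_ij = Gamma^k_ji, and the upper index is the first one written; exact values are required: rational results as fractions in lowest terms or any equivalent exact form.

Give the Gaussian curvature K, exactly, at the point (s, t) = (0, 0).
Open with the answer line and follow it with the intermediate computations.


Answer: K = 0

E = 1, F = 0, G = 1, EG - F^2 = 1 at the point
E_s = 0, E_t = 0, F_s = 0, F_t = 0, G_s = 0, G_t = 0
E_tt = 0, F_st = 0, G_ss = 0
By Brioschi, K is (det M1 - det M2) divided by (EG - F^2) squared.
M1 = [[-E_tt/2 + F_st - G_ss/2, E_s/2, F_s - E_t/2], [F_t - G_s/2, E, F], [G_t/2, F, G]] = [[0, 0, 0], [0, 1, 0], [0, 0, 1]]; det M1 = 0
M2 = [[0, E_t/2, G_s/2], [E_t/2, E, F], [G_s/2, F, G]] = [[0, 0, 0], [0, 1, 0], [0, 0, 1]]; det M2 = 0
det M1 - det M2 = 0; K = 0 / (1)^2 = 0


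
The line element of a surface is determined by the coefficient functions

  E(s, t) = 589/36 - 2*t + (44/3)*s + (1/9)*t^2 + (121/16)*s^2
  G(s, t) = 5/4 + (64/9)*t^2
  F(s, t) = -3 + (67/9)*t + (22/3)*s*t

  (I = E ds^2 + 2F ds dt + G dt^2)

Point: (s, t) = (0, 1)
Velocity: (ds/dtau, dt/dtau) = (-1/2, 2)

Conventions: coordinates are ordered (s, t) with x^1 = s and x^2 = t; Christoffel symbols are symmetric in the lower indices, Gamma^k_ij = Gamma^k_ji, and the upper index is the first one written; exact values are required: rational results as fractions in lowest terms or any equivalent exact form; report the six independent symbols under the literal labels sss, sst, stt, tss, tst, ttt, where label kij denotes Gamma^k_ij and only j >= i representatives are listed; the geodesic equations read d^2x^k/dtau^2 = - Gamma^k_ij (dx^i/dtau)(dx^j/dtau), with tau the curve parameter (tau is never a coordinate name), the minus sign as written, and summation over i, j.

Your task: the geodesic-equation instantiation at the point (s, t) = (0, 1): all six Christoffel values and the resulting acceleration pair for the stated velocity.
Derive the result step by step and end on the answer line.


E = 521/36, F = 40/9, G = 301/36 at the point
E_s = 44/3, E_t = -16/9, F_s = 22/3, F_t = 67/9, G_s = 0, G_t = 128/9
EG - F^2 = 131221/1296;  g^inv = (1296/131221) * [[301/36, -40/9], [-40/9, 521/36]]
first-kind symbols [ij,l] = (1/2)(d_i g_jl + d_j g_il - d_l g_ij): [ss,s] = E_s/2 = 22/3, [ss,t] = F_s - E_t/2 = 74/9, [st,s] = E_t/2 = -8/9, [st,t] = G_s/2 = 0, [tt,s] = F_t - G_s/2 = 67/9, [tt,t] = G_t/2 = 64/9
Gamma^s_ij = (G*[ij,s] - F*[ij,t])/(EG - F^2), Gamma^t_ij = (E*[ij,t] - F*[ij,s])/(EG - F^2)
Gamma_sss = 32104/131221, Gamma_sst = -9632/131221, Gamma_stt = 39708/131221, Gamma_tss = 111976/131221, Gamma_tst = 5120/131221, Gamma_ttt = 90496/131221
d^2s/dtau^2 = -(Gamma_sss*(-1/2)^2 + 2*Gamma_sst*(-1/2)*(2) + Gamma_stt*(2)^2) = -186122/131221
d^2t/dtau^2 = -(Gamma_tss*(-1/2)^2 + 2*Gamma_tst*(-1/2)*(2) + Gamma_ttt*(2)^2) = -379738/131221

Answer: Gamma_sss = 32104/131221, Gamma_sst = -9632/131221, Gamma_stt = 39708/131221, Gamma_tss = 111976/131221, Gamma_tst = 5120/131221, Gamma_ttt = 90496/131221; accelerations (d^2s/dtau^2, d^2t/dtau^2) = (-186122/131221, -379738/131221)


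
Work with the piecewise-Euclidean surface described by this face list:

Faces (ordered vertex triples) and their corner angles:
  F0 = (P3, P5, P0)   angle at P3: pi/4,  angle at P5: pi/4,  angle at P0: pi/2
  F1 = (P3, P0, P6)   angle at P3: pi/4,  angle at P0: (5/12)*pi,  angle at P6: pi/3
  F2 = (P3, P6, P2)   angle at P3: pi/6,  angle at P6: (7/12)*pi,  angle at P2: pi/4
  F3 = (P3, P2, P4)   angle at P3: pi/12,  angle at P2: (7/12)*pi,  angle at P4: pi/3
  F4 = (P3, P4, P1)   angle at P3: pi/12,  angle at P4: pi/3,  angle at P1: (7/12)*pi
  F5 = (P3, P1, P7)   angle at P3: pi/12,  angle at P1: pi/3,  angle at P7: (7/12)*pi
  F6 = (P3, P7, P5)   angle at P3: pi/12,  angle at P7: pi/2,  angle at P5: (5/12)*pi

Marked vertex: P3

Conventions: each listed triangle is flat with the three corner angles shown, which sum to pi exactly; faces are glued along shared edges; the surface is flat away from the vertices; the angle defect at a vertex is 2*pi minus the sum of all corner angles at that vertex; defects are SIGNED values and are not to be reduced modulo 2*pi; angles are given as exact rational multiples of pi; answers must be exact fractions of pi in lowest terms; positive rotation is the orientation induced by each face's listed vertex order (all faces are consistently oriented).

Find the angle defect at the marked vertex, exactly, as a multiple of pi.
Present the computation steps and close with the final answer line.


Sum of corner angles at P3: pi
defect = 2*pi - pi

Answer: defect(P3) = pi


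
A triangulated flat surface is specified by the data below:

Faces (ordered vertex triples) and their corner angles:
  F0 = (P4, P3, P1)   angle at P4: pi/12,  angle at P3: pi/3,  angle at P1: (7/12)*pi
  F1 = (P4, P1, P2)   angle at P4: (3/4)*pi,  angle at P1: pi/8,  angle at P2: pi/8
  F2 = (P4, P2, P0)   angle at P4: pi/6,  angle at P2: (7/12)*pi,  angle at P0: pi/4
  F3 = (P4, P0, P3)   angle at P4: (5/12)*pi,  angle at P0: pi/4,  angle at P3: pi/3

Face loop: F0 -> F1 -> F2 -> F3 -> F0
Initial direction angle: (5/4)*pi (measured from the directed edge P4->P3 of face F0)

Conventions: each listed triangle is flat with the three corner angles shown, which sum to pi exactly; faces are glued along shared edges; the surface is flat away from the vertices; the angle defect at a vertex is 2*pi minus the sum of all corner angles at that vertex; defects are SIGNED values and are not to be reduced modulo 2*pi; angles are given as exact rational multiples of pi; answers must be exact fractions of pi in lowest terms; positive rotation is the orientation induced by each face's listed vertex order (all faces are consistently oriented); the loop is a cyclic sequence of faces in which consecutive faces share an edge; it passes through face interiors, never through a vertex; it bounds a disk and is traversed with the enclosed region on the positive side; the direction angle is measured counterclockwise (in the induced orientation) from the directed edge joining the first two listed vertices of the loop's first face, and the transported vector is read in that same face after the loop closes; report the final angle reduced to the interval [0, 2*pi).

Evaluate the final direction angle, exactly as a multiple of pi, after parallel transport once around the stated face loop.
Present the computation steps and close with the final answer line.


enclosed vertex P4: corner angles sum to (17/12)*pi, defect = 2*pi - (17/12)*pi = (7/12)*pi
adding the enclosed defects to the starting angle (mod 2*pi, induced orientation) gives the holonomy
final angle = (5/4)*pi + (7/12)*pi = (11/6)*pi (mod 2*pi)

Answer: final direction angle = (11/6)*pi


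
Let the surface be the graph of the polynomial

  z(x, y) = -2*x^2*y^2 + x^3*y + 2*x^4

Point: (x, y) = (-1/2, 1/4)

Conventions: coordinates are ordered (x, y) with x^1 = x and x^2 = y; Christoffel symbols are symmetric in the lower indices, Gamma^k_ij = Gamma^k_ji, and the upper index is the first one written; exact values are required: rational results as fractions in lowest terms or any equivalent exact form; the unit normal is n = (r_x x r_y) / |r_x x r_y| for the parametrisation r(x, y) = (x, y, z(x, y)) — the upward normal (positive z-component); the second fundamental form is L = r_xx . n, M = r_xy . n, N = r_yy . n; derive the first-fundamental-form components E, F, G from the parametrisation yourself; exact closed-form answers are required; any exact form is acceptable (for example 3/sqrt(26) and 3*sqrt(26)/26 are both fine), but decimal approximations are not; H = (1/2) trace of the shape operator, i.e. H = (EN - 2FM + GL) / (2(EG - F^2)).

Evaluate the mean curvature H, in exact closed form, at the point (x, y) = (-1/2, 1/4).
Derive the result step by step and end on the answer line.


z_x = -11/16, z_y = -3/8, z_xx = 5, z_xy = 7/4, z_yy = -1
E = 377/256, F = 33/128, G = 73/64; answer radicand W^2 = 413/256
unnormalised second-form numerators: l = 5, m = 7/4, n = -1; L = l/sqrt(413/256), and similarly M = m/sqrt(W^2), N = n/sqrt(W^2)
H = (E*n - 2*F*m + G*l) / (2*(EG - F^2)*sqrt(W^2)); E*n - 2*F*m + G*l = 213/64, EG - F^2 = 413/256, so H = (426/413)/sqrt(413/256)

Answer: H = 6816*sqrt(413)/170569


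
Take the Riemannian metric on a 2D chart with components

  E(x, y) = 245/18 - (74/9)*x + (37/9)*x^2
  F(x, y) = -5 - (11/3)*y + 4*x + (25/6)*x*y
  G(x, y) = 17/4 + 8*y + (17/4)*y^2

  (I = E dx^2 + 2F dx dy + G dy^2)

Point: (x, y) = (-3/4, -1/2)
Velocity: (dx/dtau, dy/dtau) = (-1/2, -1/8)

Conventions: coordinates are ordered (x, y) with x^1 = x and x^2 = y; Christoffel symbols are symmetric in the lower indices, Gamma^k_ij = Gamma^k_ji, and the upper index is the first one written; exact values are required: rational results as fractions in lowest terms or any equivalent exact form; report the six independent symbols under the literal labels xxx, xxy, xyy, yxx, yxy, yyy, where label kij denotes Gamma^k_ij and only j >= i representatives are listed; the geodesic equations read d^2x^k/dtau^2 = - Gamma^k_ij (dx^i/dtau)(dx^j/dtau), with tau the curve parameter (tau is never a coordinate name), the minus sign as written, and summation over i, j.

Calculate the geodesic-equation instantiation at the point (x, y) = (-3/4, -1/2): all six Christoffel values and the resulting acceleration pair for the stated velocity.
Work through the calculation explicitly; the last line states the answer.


E = 3181/144, F = -221/48, G = 21/16 at the point
E_x = -259/18, E_y = 0, F_x = 23/12, F_y = -163/24, G_x = 0, G_y = 15/4
EG - F^2 = 2245/288;  g^inv = (288/2245) * [[21/16, 221/48], [221/48, 3181/144]]
first-kind symbols [ij,l] = (1/2)(d_i g_jl + d_j g_il - d_l g_ij): [xx,x] = E_x/2 = -259/36, [xx,y] = F_x - E_y/2 = 23/12, [xy,x] = E_y/2 = 0, [xy,y] = G_x/2 = 0, [yy,x] = F_y - G_x/2 = -163/24, [yy,y] = G_y/2 = 15/8
Gamma^x_ij = (G*[ij,x] - F*[ij,y])/(EG - F^2), Gamma^y_ij = (E*[ij,y] - F*[ij,x])/(EG - F^2)
Gamma_xxx = -178/2245, Gamma_xxy = 0, Gamma_xyy = -81/2245, Gamma_yxx = 2654/2245, Gamma_yxy = 0, Gamma_yyy = 2923/2245
d^2x/dtau^2 = -(Gamma_xxx*(-1/2)^2 + 2*Gamma_xxy*(-1/2)*(-1/8) + Gamma_xyy*(-1/8)^2) = 2929/143680
d^2y/dtau^2 = -(Gamma_yxx*(-1/2)^2 + 2*Gamma_yxy*(-1/2)*(-1/8) + Gamma_yyy*(-1/8)^2) = -45387/143680

Answer: Gamma_xxx = -178/2245, Gamma_xxy = 0, Gamma_xyy = -81/2245, Gamma_yxx = 2654/2245, Gamma_yxy = 0, Gamma_yyy = 2923/2245; accelerations (d^2x/dtau^2, d^2y/dtau^2) = (2929/143680, -45387/143680)


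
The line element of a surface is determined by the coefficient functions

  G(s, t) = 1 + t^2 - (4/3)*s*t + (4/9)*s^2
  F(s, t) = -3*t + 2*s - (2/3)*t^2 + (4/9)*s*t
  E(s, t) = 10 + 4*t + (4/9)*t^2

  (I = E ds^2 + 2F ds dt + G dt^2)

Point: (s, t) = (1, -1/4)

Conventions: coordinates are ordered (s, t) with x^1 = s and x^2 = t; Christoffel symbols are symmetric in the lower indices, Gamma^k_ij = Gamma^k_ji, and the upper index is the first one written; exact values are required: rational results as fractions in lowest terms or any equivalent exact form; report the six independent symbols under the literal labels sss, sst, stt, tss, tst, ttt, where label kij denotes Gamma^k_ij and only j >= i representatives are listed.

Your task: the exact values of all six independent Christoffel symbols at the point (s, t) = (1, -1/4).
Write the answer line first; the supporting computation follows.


Answer: Gamma_sss = 0, Gamma_sst = 272/1421, Gamma_stt = -408/1421, Gamma_tss = 0, Gamma_tst = 88/1421, Gamma_ttt = -132/1421

E = 325/36, F = 187/72, G = 265/144 at the point
E_s = 0, E_t = 34/9, F_s = 17/9, F_t = -20/9, G_s = 11/9, G_t = -11/6
EG - F^2 = 1421/144;  g^inv = (144/1421) * [[265/144, -187/72], [-187/72, 325/36]]
first-kind symbols [ij,l] = (1/2)(d_i g_jl + d_j g_il - d_l g_ij): [ss,s] = E_s/2 = 0, [ss,t] = F_s - E_t/2 = 0, [st,s] = E_t/2 = 17/9, [st,t] = G_s/2 = 11/18, [tt,s] = F_t - G_s/2 = -17/6, [tt,t] = G_t/2 = -11/12
Gamma^s_ij = (G*[ij,s] - F*[ij,t])/(EG - F^2), Gamma^t_ij = (E*[ij,t] - F*[ij,s])/(EG - F^2)


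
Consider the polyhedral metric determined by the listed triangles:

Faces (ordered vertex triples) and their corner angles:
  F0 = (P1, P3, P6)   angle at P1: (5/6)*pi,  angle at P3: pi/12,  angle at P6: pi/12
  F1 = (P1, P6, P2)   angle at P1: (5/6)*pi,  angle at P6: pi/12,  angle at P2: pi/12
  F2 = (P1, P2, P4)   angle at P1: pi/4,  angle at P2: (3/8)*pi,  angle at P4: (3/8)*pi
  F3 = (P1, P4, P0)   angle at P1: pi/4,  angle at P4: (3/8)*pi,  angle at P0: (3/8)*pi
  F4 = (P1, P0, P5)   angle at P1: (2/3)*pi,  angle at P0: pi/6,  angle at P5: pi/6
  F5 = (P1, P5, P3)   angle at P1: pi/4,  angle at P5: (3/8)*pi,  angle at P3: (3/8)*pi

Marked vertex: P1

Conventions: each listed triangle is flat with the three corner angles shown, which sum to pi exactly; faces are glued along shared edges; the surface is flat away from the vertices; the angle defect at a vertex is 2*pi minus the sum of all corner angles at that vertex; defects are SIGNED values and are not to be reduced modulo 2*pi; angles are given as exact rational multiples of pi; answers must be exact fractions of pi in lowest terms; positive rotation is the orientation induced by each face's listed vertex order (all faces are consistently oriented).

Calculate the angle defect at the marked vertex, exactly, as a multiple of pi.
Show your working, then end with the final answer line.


Sum of corner angles at P1: (37/12)*pi
defect = 2*pi - (37/12)*pi

Answer: defect(P1) = (-13/12)*pi


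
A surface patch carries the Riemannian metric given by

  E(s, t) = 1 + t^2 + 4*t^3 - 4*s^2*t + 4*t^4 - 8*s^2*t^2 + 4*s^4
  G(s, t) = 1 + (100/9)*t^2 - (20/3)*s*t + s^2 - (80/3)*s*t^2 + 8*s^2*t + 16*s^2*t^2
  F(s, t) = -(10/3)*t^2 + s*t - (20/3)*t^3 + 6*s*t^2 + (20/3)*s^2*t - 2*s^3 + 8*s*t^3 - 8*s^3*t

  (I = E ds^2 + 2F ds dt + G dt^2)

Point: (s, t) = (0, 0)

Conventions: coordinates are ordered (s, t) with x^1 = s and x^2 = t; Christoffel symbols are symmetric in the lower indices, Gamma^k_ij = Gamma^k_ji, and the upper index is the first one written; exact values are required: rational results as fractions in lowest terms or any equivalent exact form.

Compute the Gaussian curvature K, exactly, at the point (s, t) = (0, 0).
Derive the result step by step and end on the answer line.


E = 1, F = 0, G = 1, EG - F^2 = 1 at the point
E_s = 0, E_t = 0, F_s = 0, F_t = 0, G_s = 0, G_t = 0
E_tt = 2, F_st = 1, G_ss = 2
Evaluate Brioschi's two determinant matrices M1, M2 and divide by (EG - F^2)^2.
M1 = [[-E_tt/2 + F_st - G_ss/2, E_s/2, F_s - E_t/2], [F_t - G_s/2, E, F], [G_t/2, F, G]] = [[-1, 0, 0], [0, 1, 0], [0, 0, 1]]; det M1 = -1
M2 = [[0, E_t/2, G_s/2], [E_t/2, E, F], [G_s/2, F, G]] = [[0, 0, 0], [0, 1, 0], [0, 0, 1]]; det M2 = 0
det M1 - det M2 = -1; K = -1 / (1)^2 = -1

Answer: K = -1


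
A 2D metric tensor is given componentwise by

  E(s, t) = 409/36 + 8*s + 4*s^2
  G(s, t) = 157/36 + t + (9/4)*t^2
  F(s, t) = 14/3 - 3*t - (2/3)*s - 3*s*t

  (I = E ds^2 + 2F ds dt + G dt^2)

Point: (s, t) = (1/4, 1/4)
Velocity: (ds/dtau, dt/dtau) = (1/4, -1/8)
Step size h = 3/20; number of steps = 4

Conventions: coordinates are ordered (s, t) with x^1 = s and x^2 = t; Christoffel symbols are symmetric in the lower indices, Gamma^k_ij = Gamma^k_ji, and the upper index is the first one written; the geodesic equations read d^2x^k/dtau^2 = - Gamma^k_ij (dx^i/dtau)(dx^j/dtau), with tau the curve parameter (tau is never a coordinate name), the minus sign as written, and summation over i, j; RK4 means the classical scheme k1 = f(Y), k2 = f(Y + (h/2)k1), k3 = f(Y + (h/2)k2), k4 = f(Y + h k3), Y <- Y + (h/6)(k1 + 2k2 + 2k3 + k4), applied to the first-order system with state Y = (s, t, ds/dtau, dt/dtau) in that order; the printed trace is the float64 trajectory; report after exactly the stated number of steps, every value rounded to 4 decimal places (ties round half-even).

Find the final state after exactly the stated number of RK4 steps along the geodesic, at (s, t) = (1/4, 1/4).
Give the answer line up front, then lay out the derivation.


Answer: s = 0.3951, t = 0.1812, ds/dtau = 0.2341, dt/dtau = -0.1046

f(Y) = (ds/dtau, dt/dtau, -Gamma^s_ij Y'^i Y'^j, -Gamma^t_ij Y'^i Y'^j) with the Gammas evaluated at the stage position; h = 0.150000; intermediate values shown to 6 dp
step 0: s = 0.2500, t = 0.2500, ds/dtau = 0.2500, dt/dtau = -0.1250
step 1:
  k1: at (s, t) = (0.250000, 0.250000), (ds/dtau, dt/dtau) = (0.250000, -0.125000); Gamma_sss = 0.554113, Gamma_sst = 0.000000, Gamma_stt = -0.415585, Gamma_tss = -0.713569, Gamma_tst = 0.000000, Gamma_ttt = 0.535177; k1 = (0.250000, -0.125000, -0.028139, 0.036236)
  k2: at (s, t) = (0.268750, 0.240625), (ds/dtau, dt/dtau) = (0.247890, -0.122282); Gamma_sss = 0.551415, Gamma_sst = 0.000000, Gamma_stt = -0.413561, Gamma_tss = -0.709632, Gamma_tst = 0.000000, Gamma_ttt = 0.532224; k2 = (0.247890, -0.122282, -0.027700, 0.035648)
  k3: at (s, t) = (0.268592, 0.240829), (ds/dtau, dt/dtau) = (0.247922, -0.122326); Gamma_sss = 0.551402, Gamma_sst = 0.000000, Gamma_stt = -0.413552, Gamma_tss = -0.709623, Gamma_tst = 0.000000, Gamma_ttt = 0.532217; k3 = (0.247922, -0.122326, -0.027704, 0.035653)
  k4: at (s, t) = (0.287188, 0.231651), (ds/dtau, dt/dtau) = (0.245844, -0.119652); Gamma_sss = 0.548713, Gamma_sst = 0.000000, Gamma_stt = -0.411534, Gamma_tss = -0.705713, Gamma_tst = 0.000000, Gamma_ttt = 0.529285; k4 = (0.245844, -0.119652, -0.027272, 0.035075)
  Y <- Y + (h/6)(k1 + 2k2 + 2k3 + k4): s = 0.2872, t = 0.2317, ds/dtau = 0.2458, dt/dtau = -0.1197
step 2:
  k1: at (s, t) = (0.287187, 0.231653), (ds/dtau, dt/dtau) = (0.245845, -0.119652); Gamma_sss = 0.548712, Gamma_sst = 0.000000, Gamma_stt = -0.411534, Gamma_tss = -0.705713, Gamma_tst = 0.000000, Gamma_ttt = 0.529285; k1 = (0.245845, -0.119652, -0.027272, 0.035075)
  k2: at (s, t) = (0.305625, 0.222679), (ds/dtau, dt/dtau) = (0.243799, -0.117021); Gamma_sss = 0.546030, Gamma_sst = 0.000000, Gamma_stt = -0.409523, Gamma_tss = -0.701829, Gamma_tst = 0.000000, Gamma_ttt = 0.526372; k2 = (0.243799, -0.117021, -0.026847, 0.034507)
  k3: at (s, t) = (0.305472, 0.222877), (ds/dtau, dt/dtau) = (0.243831, -0.117064); Gamma_sss = 0.546018, Gamma_sst = 0.000000, Gamma_stt = -0.409514, Gamma_tss = -0.701821, Gamma_tst = 0.000000, Gamma_ttt = 0.526366; k3 = (0.243831, -0.117064, -0.026851, 0.034512)
  k4: at (s, t) = (0.323761, 0.214094), (ds/dtau, dt/dtau) = (0.241817, -0.114475); Gamma_sss = 0.543345, Gamma_sst = 0.000000, Gamma_stt = -0.407509, Gamma_tss = -0.697965, Gamma_tst = 0.000000, Gamma_ttt = 0.523474; k4 = (0.241817, -0.114475, -0.026432, 0.033954)
  Y <- Y + (h/6)(k1 + 2k2 + 2k3 + k4): s = 0.3238, t = 0.2141, ds/dtau = 0.2418, dt/dtau = -0.1145
step 3:
  k1: at (s, t) = (0.323760, 0.214096), (ds/dtau, dt/dtau) = (0.241817, -0.114475); Gamma_sss = 0.543345, Gamma_sst = 0.000000, Gamma_stt = -0.407509, Gamma_tss = -0.697965, Gamma_tst = 0.000000, Gamma_ttt = 0.523474; k1 = (0.241817, -0.114475, -0.026432, 0.033954)
  k2: at (s, t) = (0.341896, 0.205510), (ds/dtau, dt/dtau) = (0.239835, -0.111929); Gamma_sss = 0.540681, Gamma_sst = 0.000000, Gamma_stt = -0.405511, Gamma_tss = -0.694137, Gamma_tst = 0.000000, Gamma_ttt = 0.520603; k2 = (0.239835, -0.111929, -0.026020, 0.033405)
  k3: at (s, t) = (0.341747, 0.205701), (ds/dtau, dt/dtau) = (0.239866, -0.111970); Gamma_sss = 0.540670, Gamma_sst = 0.000000, Gamma_stt = -0.405503, Gamma_tss = -0.694129, Gamma_tst = 0.000000, Gamma_ttt = 0.520597; k3 = (0.239866, -0.111970, -0.026024, 0.033410)
  k4: at (s, t) = (0.359740, 0.197300), (ds/dtau, dt/dtau) = (0.237913, -0.109464); Gamma_sss = 0.538017, Gamma_sst = 0.000000, Gamma_stt = -0.403512, Gamma_tss = -0.690329, Gamma_tst = 0.000000, Gamma_ttt = 0.517747; k4 = (0.237913, -0.109464, -0.025618, 0.032871)
  Y <- Y + (h/6)(k1 + 2k2 + 2k3 + k4): s = 0.3597, t = 0.1973, ds/dtau = 0.2379, dt/dtau = -0.1095
step 4:
  k1: at (s, t) = (0.359738, 0.197302), (ds/dtau, dt/dtau) = (0.237914, -0.109464); Gamma_sss = 0.538016, Gamma_sst = 0.000000, Gamma_stt = -0.403512, Gamma_tss = -0.690329, Gamma_tst = 0.000000, Gamma_ttt = 0.517747; k1 = (0.237914, -0.109464, -0.025618, 0.032871)
  k2: at (s, t) = (0.377582, 0.189093), (ds/dtau, dt/dtau) = (0.235992, -0.106999); Gamma_sss = 0.535373, Gamma_sst = 0.000000, Gamma_stt = -0.401530, Gamma_tss = -0.686557, Gamma_tst = 0.000000, Gamma_ttt = 0.514918; k2 = (0.235992, -0.106999, -0.025219, 0.032341)
  k3: at (s, t) = (0.377437, 0.189277), (ds/dtau, dt/dtau) = (0.236022, -0.107038); Gamma_sss = 0.535363, Gamma_sst = 0.000000, Gamma_stt = -0.401522, Gamma_tss = -0.686550, Gamma_tst = 0.000000, Gamma_ttt = 0.514913; k3 = (0.236022, -0.107038, -0.025223, 0.032346)
  k4: at (s, t) = (0.395141, 0.181247), (ds/dtau, dt/dtau) = (0.234130, -0.104612); Gamma_sss = 0.532730, Gamma_sst = 0.000000, Gamma_stt = -0.399548, Gamma_tss = -0.682806, Gamma_tst = 0.000000, Gamma_ttt = 0.512105; k4 = (0.234130, -0.104612, -0.024830, 0.031825)
  Y <- Y + (h/6)(k1 + 2k2 + 2k3 + k4): s = 0.3951, t = 0.1812, ds/dtau = 0.2341, dt/dtau = -0.1046


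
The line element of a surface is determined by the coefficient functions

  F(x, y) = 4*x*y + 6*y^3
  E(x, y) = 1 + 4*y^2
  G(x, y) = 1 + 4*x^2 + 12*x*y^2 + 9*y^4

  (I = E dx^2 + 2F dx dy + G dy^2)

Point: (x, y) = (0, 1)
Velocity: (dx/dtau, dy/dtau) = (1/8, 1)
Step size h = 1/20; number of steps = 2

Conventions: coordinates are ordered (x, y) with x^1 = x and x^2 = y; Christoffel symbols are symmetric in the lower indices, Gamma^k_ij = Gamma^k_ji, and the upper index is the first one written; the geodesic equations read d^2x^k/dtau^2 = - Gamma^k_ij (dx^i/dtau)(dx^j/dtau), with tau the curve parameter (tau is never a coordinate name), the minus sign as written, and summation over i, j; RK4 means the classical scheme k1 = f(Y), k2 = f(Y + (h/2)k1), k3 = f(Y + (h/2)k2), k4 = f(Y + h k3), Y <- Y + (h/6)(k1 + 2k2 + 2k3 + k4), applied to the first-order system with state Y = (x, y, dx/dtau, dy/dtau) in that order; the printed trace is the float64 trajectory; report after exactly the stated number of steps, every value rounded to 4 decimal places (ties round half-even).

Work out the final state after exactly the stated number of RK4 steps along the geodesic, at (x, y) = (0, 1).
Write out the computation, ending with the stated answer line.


f(Y) = (dx/dtau, dy/dtau, -Gamma^x_ij Y'^i Y'^j, -Gamma^y_ij Y'^i Y'^j) with the Gammas evaluated at the stage position; h = 0.050000; intermediate values shown to 6 dp
step 0: x = 0.0000, y = 1.0000, dx/dtau = 0.1250, dy/dtau = 1.0000
step 1:
  k1: at (x, y) = (0.000000, 1.000000), (dx/dtau, dy/dtau) = (0.125000, 1.000000); Gamma_xxx = 0.000000, Gamma_xxy = 0.285714, Gamma_xyy = 0.857143, Gamma_yxx = 0.000000, Gamma_yxy = 0.428571, Gamma_yyy = 1.285714; k1 = (0.125000, 1.000000, -0.928571, -1.392857)
  k2: at (x, y) = (0.003125, 1.025000), (dx/dtau, dy/dtau) = (0.101786, 0.965179); Gamma_xxx = 0.000000, Gamma_xxy = 0.270159, Gamma_xyy = 0.830739, Gamma_yxx = 0.000000, Gamma_yxy = 0.416193, Gamma_yyy = 1.279793; k2 = (0.101786, 0.965179, -0.826972, -1.273991)
  k3: at (x, y) = (0.002545, 1.024129), (dx/dtau, dy/dtau) = (0.104326, 0.968150); Gamma_xxx = 0.000000, Gamma_xxy = 0.270790, Gamma_xyy = 0.831972, Gamma_yxx = 0.000000, Gamma_yxy = 0.416659, Gamma_yyy = 1.280138; k3 = (0.104326, 0.968150, -0.834521, -1.284059)
  k4: at (x, y) = (0.005216, 1.048408), (dx/dtau, dy/dtau) = (0.083274, 0.935797); Gamma_xxx = 0.000000, Gamma_xxy = 0.256666, Gamma_xyy = 0.807270, Gamma_yxx = 0.000000, Gamma_yxy = 0.404912, Gamma_yyy = 1.273539; k4 = (0.083274, 0.935797, -0.746942, -1.178366)
  Y <- Y + (h/6)(k1 + 2k2 + 2k3 + k4): x = 0.0052, y = 1.0484, dx/dtau = 0.0833, dy/dtau = 0.9359
step 2:
  k1: at (x, y) = (0.005171, 1.048354), (dx/dtau, dy/dtau) = (0.083346, 0.935939); Gamma_xxx = 0.000000, Gamma_xxy = 0.256704, Gamma_xyy = 0.807350, Gamma_yxx = 0.000000, Gamma_yxy = 0.404941, Gamma_yyy = 1.273565; k1 = (0.083346, 0.935939, -0.747273, -1.178796)
  k2: at (x, y) = (0.007254, 1.071752), (dx/dtau, dy/dtau) = (0.064664, 0.906469); Gamma_xxx = 0.000000, Gamma_xxy = 0.244004, Gamma_xyy = 0.784534, Gamma_yxx = 0.000000, Gamma_yxy = 0.393919, Gamma_yyy = 1.266550; k2 = (0.064664, 0.906469, -0.673246, -1.086886)
  k3: at (x, y) = (0.006787, 1.071016), (dx/dtau, dy/dtau) = (0.066515, 0.908767); Gamma_xxx = 0.000000, Gamma_xxy = 0.244469, Gamma_xyy = 0.785491, Gamma_yxx = 0.000000, Gamma_yxy = 0.394295, Gamma_yyy = 1.266888; k3 = (0.066515, 0.908767, -0.678258, -1.093936)
  k4: at (x, y) = (0.008497, 1.093792), (dx/dtau, dy/dtau) = (0.049433, 0.881242); Gamma_xxx = 0.000000, Gamma_xxy = 0.232849, Gamma_xyy = 0.764064, Gamma_yxx = 0.000000, Gamma_yxy = 0.383841, Gamma_yyy = 1.259526; k4 = (0.049433, 0.881242, -0.613650, -1.011575)
  Y <- Y + (h/6)(k1 + 2k2 + 2k3 + k4): x = 0.0085, y = 1.0938, dx/dtau = 0.0495, dy/dtau = 0.8813

Answer: x = 0.0085, y = 1.0938, dx/dtau = 0.0495, dy/dtau = 0.8813


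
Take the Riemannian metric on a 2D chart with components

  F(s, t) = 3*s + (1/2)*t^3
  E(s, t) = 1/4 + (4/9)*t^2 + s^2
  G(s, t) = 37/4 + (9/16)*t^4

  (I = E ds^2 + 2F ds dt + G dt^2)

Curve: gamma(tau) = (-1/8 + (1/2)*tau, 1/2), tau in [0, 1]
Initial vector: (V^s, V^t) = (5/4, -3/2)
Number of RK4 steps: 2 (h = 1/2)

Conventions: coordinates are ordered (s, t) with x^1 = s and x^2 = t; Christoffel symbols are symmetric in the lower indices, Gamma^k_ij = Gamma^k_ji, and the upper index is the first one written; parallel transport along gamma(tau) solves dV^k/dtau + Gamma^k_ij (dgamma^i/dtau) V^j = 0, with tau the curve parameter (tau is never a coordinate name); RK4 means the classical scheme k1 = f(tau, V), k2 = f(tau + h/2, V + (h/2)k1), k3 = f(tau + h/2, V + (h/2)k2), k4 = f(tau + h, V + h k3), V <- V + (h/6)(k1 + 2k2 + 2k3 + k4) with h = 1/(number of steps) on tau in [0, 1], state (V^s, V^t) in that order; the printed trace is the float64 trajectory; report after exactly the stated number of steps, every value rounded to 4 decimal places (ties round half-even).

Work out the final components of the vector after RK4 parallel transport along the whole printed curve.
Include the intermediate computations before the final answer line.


gamma'(tau) = (1/2, 0); f(tau, V)^k = -Gamma^k_ij(gamma(tau)) gamma'^i(tau) V^j; h = 1/2; intermediate values shown to 6 dp
curve data and Christoffel symbols at the stage parameters:
  tau = 0.000000: gamma = (-0.125000, 0.500000), gamma' = (0.500000, 0.000000); Gamma_sss = -0.086046, Gamma_sst = 0.606802, Gamma_stt = 1.036902, Gamma_tss = 0.296267, Gamma_tst = 0.020422, Gamma_ttt = 0.050043
  tau = 0.250000: gamma = (0.000000, 0.500000), gamma' = (0.500000, 0.000000); Gamma_sss = -0.051839, Gamma_sst = 0.616102, Gamma_stt = 1.037048, Gamma_tss = 0.299512, Gamma_tst = -0.004147, Gamma_ttt = 0.008165
  tau = 0.500000: gamma = (0.125000, 0.500000), gamma' = (0.500000, 0.000000); Gamma_sss = -0.016522, Gamma_sst = 0.624006, Gamma_stt = 1.034404, Gamma_tss = 0.299942, Gamma_tst = -0.029402, Gamma_ttt = -0.033594
  tau = 0.750000: gamma = (0.250000, 0.500000), gamma' = (0.500000, 0.000000); Gamma_sss = 0.019658, Gamma_sst = 0.630394, Gamma_stt = 1.028883, Gamma_tss = 0.297443, Gamma_tst = -0.055163, Gamma_ttt = -0.074887
  tau = 1.000000: gamma = (0.375000, 0.500000), gamma' = (0.500000, 0.000000); Gamma_sss = 0.056432, Gamma_sst = 0.635167, Gamma_stt = 1.020440, Gamma_tss = 0.291946, Gamma_tst = -0.081233, Gamma_ttt = -0.115361
step 0: V^s = 1.2500, V^t = -1.5000
step 1: k1 = (0.508880, -0.169850), k2 = (0.510854, -0.209445), k3 = (0.513916, -0.209540), k4 = (0.513142, -0.249592); V <- V + (h/6)(k1 + 2k2 + 2k3 + k4): V^s = 1.5060, V^t = -1.6048
step 2: k1 = (0.513139, -0.249443), k2 = (0.509416, -0.289030), k3 = (0.512545, -0.289165), k4 = (0.505847, -0.328292); V <- V + (h/6)(k1 + 2k2 + 2k3 + k4): V^s = 1.7612, V^t = -1.7493

Answer: V^s = 1.7612, V^t = -1.7493
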